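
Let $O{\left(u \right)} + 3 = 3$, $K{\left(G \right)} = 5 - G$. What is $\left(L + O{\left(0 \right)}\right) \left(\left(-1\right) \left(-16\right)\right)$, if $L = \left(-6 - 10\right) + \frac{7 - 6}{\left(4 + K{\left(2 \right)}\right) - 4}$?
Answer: $- \frac{752}{3} \approx -250.67$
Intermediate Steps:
$O{\left(u \right)} = 0$ ($O{\left(u \right)} = -3 + 3 = 0$)
$L = - \frac{47}{3}$ ($L = \left(-6 - 10\right) + \frac{7 - 6}{\left(4 + \left(5 - 2\right)\right) - 4} = -16 + 1 \frac{1}{\left(4 + \left(5 - 2\right)\right) - 4} = -16 + 1 \frac{1}{\left(4 + 3\right) - 4} = -16 + 1 \frac{1}{7 - 4} = -16 + 1 \cdot \frac{1}{3} = -16 + \frac{1}{3} = - \frac{47}{3} \approx -15.667$)
$\left(L + O{\left(0 \right)}\right) \left(\left(-1\right) \left(-16\right)\right) = \left(- \frac{47}{3} + 0\right) \left(\left(-1\right) \left(-16\right)\right) = \left(- \frac{47}{3}\right) 16 = - \frac{752}{3}$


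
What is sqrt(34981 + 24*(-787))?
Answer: 11*sqrt(133) ≈ 126.86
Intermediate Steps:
sqrt(34981 + 24*(-787)) = sqrt(34981 - 18888) = sqrt(16093) = 11*sqrt(133)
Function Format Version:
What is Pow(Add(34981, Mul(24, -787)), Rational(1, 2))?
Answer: Mul(11, Pow(133, Rational(1, 2))) ≈ 126.86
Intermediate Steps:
Pow(Add(34981, Mul(24, -787)), Rational(1, 2)) = Pow(Add(34981, -18888), Rational(1, 2)) = Pow(16093, Rational(1, 2)) = Mul(11, Pow(133, Rational(1, 2)))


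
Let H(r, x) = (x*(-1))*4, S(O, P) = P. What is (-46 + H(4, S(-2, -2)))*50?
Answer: -1900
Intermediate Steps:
H(r, x) = -4*x (H(r, x) = -x*4 = -4*x)
(-46 + H(4, S(-2, -2)))*50 = (-46 - 4*(-2))*50 = (-46 + 8)*50 = -38*50 = -1900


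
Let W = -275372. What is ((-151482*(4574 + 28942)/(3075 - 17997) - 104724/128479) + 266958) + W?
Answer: 35342466136966/106509091 ≈ 3.3183e+5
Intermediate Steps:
((-151482*(4574 + 28942)/(3075 - 17997) - 104724/128479) + 266958) + W = ((-151482*(4574 + 28942)/(3075 - 17997) - 104724/128479) + 266958) - 275372 = ((-151482/((-14922/33516)) - 104724*1/128479) + 266958) - 275372 = ((-151482/((-14922*1/33516)) - 104724/128479) + 266958) - 275372 = ((-151482/(-829/1862) - 104724/128479) + 266958) - 275372 = ((-151482*(-1862/829) - 104724/128479) + 266958) - 275372 = ((282059484/829 - 104724/128479) + 266958) - 275372 = (36238633628640/106509091 + 266958) - 275372 = 64672087543818/106509091 - 275372 = 35342466136966/106509091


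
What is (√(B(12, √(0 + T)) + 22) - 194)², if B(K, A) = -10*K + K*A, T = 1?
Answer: (194 - I*√86)² ≈ 37550.0 - 3598.2*I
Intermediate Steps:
B(K, A) = -10*K + A*K
(√(B(12, √(0 + T)) + 22) - 194)² = (√(12*(-10 + √(0 + 1)) + 22) - 194)² = (√(12*(-10 + √1) + 22) - 194)² = (√(12*(-10 + 1) + 22) - 194)² = (√(12*(-9) + 22) - 194)² = (√(-108 + 22) - 194)² = (√(-86) - 194)² = (I*√86 - 194)² = (-194 + I*√86)²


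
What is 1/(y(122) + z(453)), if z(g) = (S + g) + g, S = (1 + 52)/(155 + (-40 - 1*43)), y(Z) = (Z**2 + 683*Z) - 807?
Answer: 72/7078301 ≈ 1.0172e-5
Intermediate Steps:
y(Z) = -807 + Z**2 + 683*Z
S = 53/72 (S = 53/(155 + (-40 - 43)) = 53/(155 - 83) = 53/72 ≈ 0.73611)
z(g) = 53/72 + 2*g (z(g) = (53/72 + g) + g = 53/72 + 2*g)
1/(y(122) + z(453)) = 1/((-807 + 122**2 + 683*122) + (53/72 + 2*453)) = 1/((-807 + 14884 + 83326) + (53/72 + 906)) = 1/(97403 + 65285/72) = 1/(7078301/72) = 72/7078301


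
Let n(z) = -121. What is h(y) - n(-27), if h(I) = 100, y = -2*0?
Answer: 221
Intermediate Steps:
y = 0
h(y) - n(-27) = 100 - 1*(-121) = 100 + 121 = 221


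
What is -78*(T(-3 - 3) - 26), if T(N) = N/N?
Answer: 1950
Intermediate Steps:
T(N) = 1
-78*(T(-3 - 3) - 26) = -78*(1 - 26) = -78*(-25) = 1950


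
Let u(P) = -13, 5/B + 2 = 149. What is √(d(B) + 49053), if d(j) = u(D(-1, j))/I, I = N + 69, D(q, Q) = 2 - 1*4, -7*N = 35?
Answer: √3139379/8 ≈ 221.48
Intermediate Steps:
B = 5/147 (B = 5/(-2 + 149) = 5/147 ≈ 0.034014)
N = -5 (N = -⅐*35 = -5)
D(q, Q) = -2 (D(q, Q) = 2 - 4 = -2)
I = 64 (I = -5 + 69 = 64)
d(j) = -13/64
√(d(B) + 49053) = √(-13/64 + 49053) = √(3139379/64) = √3139379/8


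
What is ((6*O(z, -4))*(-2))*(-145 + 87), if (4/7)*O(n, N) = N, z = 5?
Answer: -4872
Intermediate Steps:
O(n, N) = 7*N/4
((6*O(z, -4))*(-2))*(-145 + 87) = ((6*((7/4)*(-4)))*(-2))*(-145 + 87) = ((6*(-7))*(-2))*(-58) = -42*(-2)*(-58) = 84*(-58) = -4872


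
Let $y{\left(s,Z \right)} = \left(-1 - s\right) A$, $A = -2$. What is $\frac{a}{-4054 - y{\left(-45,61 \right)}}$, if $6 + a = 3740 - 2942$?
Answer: $- \frac{132}{661} \approx -0.1997$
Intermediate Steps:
$y{\left(s,Z \right)} = 2 + 2 s$ ($y{\left(s,Z \right)} = \left(-1 - s\right) \left(-2\right) = 2 + 2 s$)
$a = 792$ ($a = -6 + \left(3740 - 2942\right) = -6 + 798 = 792$)
$\frac{a}{-4054 - y{\left(-45,61 \right)}} = \frac{792}{-4054 - \left(2 + 2 \left(-45\right)\right)} = \frac{792}{-4054 - \left(2 - 90\right)} = \frac{792}{-4054 - -88} = \frac{792}{-4054 + 88} = \frac{792}{-3966} = 792 \left(- \frac{1}{3966}\right) = - \frac{132}{661}$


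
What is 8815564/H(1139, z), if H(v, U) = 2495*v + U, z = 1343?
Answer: 2203891/710787 ≈ 3.1006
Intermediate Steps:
H(v, U) = U + 2495*v
8815564/H(1139, z) = 8815564/(1343 + 2495*1139) = 8815564/(1343 + 2841805) = 8815564/2843148 = 8815564*(1/2843148) = 2203891/710787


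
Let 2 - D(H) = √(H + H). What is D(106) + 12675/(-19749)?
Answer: 8941/6583 - 2*√53 ≈ -13.202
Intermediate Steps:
D(H) = 2 - √2*√H (D(H) = 2 - √(H + H) = 2 - √(2*H) = 2 - √2*√H)
D(106) + 12675/(-19749) = (2 - √2*√106) + 12675/(-19749) = (2 - 2*√53) + 12675*(-1/19749) = (2 - 2*√53) - 4225/6583 = 8941/6583 - 2*√53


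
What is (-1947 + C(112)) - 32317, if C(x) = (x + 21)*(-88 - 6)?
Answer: -46766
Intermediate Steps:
C(x) = -1974 - 94*x (C(x) = (21 + x)*(-94) = -1974 - 94*x)
(-1947 + C(112)) - 32317 = (-1947 + (-1974 - 94*112)) - 32317 = (-1947 + (-1974 - 10528)) - 32317 = (-1947 - 12502) - 32317 = -14449 - 32317 = -46766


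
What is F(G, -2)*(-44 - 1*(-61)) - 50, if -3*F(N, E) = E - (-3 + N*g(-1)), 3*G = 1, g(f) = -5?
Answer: -586/9 ≈ -65.111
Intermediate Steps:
G = ⅓ (G = (⅓)*1 = ⅓ ≈ 0.33333)
F(N, E) = -1 - 5*N/3 - E/3 (F(N, E) = -(E - (-3 + N*(-5)))/3 = -(E - (-3 - 5*N))/3 = -(E + (3 + 5*N))/3 = -(3 + E + 5*N)/3 = -1 - 5*N/3 - E/3)
F(G, -2)*(-44 - 1*(-61)) - 50 = (-1 - 5/3*⅓ - ⅓*(-2))*(-44 - 1*(-61)) - 50 = (-1 - 5/9 + ⅔)*(-44 + 61) - 50 = -8/9*17 - 50 = -136/9 - 50 = -586/9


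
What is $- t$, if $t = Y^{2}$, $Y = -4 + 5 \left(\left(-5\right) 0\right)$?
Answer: $-16$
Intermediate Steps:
$Y = -4$ ($Y = -4 + 5 \cdot 0 = -4 + 0 = -4$)
$t = 16$ ($t = \left(-4\right)^{2} = 16$)
$- t = \left(-1\right) 16 = -16$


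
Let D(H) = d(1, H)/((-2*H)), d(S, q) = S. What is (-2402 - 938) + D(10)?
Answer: -66801/20 ≈ -3340.1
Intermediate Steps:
D(H) = -1/(2*H) (D(H) = 1/(-2*H) = 1*(-1/(2*H)) = -1/(2*H))
(-2402 - 938) + D(10) = (-2402 - 938) - ½/10 = -3340 - ½*⅒ = -3340 - 1/20 = -66801/20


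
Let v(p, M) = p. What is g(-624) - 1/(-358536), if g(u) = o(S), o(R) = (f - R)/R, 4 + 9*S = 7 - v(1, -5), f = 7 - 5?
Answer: 2868289/358536 ≈ 8.0000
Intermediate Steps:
f = 2
S = 2/9 (S = -4/9 + (7 - 1*1)/9 = -4/9 + (7 - 1)/9 = -4/9 + (1/9)*6 = -4/9 + 2/3 = 2/9 ≈ 0.22222)
o(R) = (2 - R)/R
g(u) = 8 (g(u) = (2 - 1*2/9)/(2/9) = 9*(2 - 2/9)/2 = (9/2)*(16/9) = 8)
g(-624) - 1/(-358536) = 8 - 1/(-358536) = 8 - 1*(-1/358536) = 8 + 1/358536 = 2868289/358536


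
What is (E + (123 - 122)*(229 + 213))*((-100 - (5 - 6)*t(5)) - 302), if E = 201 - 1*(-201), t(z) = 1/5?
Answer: -1695596/5 ≈ -3.3912e+5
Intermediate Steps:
t(z) = ⅕
E = 402 (E = 201 + 201 = 402)
(E + (123 - 122)*(229 + 213))*((-100 - (5 - 6)*t(5)) - 302) = (402 + (123 - 122)*(229 + 213))*((-100 - (5 - 6)/5) - 302) = (402 + 1*442)*((-100 - (-1)/5) - 302) = (402 + 442)*((-100 - 1*(-⅕)) - 302) = 844*((-100 + ⅕) - 302) = 844*(-499/5 - 302) = 844*(-2009/5) = -1695596/5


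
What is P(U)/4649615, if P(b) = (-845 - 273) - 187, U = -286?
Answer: -261/929923 ≈ -0.00028067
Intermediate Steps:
P(b) = -1305 (P(b) = -1118 - 187 = -1305)
P(U)/4649615 = -1305/4649615 = -1305*1/4649615 = -261/929923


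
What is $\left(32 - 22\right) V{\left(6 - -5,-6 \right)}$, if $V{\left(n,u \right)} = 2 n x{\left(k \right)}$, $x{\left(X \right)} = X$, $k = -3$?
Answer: $-660$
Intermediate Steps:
$V{\left(n,u \right)} = - 6 n$ ($V{\left(n,u \right)} = 2 n \left(-3\right) = - 6 n$)
$\left(32 - 22\right) V{\left(6 - -5,-6 \right)} = \left(32 - 22\right) \left(- 6 \left(6 - -5\right)\right) = 10 \left(- 6 \left(6 + 5\right)\right) = 10 \left(\left(-6\right) 11\right) = 10 \left(-66\right) = -660$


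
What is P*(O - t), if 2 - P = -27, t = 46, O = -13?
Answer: -1711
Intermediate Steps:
P = 29 (P = 2 - 1*(-27) = 2 + 27 = 29)
P*(O - t) = 29*(-13 - 1*46) = 29*(-13 - 46) = 29*(-59) = -1711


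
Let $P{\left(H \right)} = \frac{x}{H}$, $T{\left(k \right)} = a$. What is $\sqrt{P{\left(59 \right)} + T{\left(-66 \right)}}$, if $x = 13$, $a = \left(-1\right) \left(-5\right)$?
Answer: $\frac{2 \sqrt{4543}}{59} \approx 2.2848$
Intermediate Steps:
$a = 5$
$T{\left(k \right)} = 5$
$P{\left(H \right)} = \frac{13}{H}$
$\sqrt{P{\left(59 \right)} + T{\left(-66 \right)}} = \sqrt{\frac{13}{59} + 5} = \sqrt{\frac{308}{59}} = \frac{2 \sqrt{4543}}{59}$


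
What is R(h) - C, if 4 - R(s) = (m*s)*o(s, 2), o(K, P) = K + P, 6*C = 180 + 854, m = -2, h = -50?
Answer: 13895/3 ≈ 4631.7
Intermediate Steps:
C = 517/3 (C = (180 + 854)/6 = (1/6)*1034 = 517/3 ≈ 172.33)
R(s) = 4 + 2*s*(2 + s) (R(s) = 4 - (-2*s)*(s + 2) = 4 - (-2*s)*(2 + s) = 4 - (-2)*s*(2 + s) = 4 + 2*s*(2 + s))
R(h) - C = (4 + 2*(-50)*(2 - 50)) - 1*517/3 = (4 + 2*(-50)*(-48)) - 517/3 = (4 + 4800) - 517/3 = 4804 - 517/3 = 13895/3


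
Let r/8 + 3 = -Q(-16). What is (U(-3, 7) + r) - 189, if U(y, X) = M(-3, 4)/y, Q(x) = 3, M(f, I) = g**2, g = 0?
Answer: -237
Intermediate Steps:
M(f, I) = 0 (M(f, I) = 0**2 = 0)
U(y, X) = 0 (U(y, X) = 0/y = 0)
r = -48 (r = -24 + 8*(-1*3) = -24 + 8*(-3) = -24 - 24 = -48)
(U(-3, 7) + r) - 189 = (0 - 48) - 189 = -48 - 189 = -237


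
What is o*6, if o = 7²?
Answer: 294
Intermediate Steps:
o = 49
o*6 = 49*6 = 294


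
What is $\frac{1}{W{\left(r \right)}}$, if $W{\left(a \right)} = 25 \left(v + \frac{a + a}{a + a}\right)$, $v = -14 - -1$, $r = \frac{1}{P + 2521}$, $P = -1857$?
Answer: $- \frac{1}{300} \approx -0.0033333$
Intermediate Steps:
$r = \frac{1}{664}$ ($r = \frac{1}{-1857 + 2521} = \frac{1}{664} \approx 0.001506$)
$v = -13$ ($v = -14 + 1 = -13$)
$W{\left(a \right)} = -300$ ($W{\left(a \right)} = 25 \left(-13 + \frac{a + a}{a + a}\right) = 25 \left(-13 + \frac{2 a}{2 a}\right) = 25 \left(-13 + 2 a \frac{1}{2 a}\right) = 25 \left(-13 + 1\right) = 25 \left(-12\right) = -300$)
$\frac{1}{W{\left(r \right)}} = \frac{1}{-300} = - \frac{1}{300}$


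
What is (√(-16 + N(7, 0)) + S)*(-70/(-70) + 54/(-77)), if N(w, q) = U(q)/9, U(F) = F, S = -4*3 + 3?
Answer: -207/77 + 92*I/77 ≈ -2.6883 + 1.1948*I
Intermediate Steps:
S = -9 (S = -12 + 3 = -9)
N(w, q) = q/9
(√(-16 + N(7, 0)) + S)*(-70/(-70) + 54/(-77)) = (√(-16 + (⅑)*0) - 9)*(-70/(-70) + 54/(-77)) = (√(-16 + 0) - 9)*(-70*(-1/70) + 54*(-1/77)) = (√(-16) - 9)*(1 - 54/77) = (4*I - 9)*(23/77) = (-9 + 4*I)*(23/77) = -207/77 + 92*I/77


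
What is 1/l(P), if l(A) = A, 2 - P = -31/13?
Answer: 13/57 ≈ 0.22807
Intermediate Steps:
P = 57/13 (P = 2 - (-31)/13 = 2 - 1*(-31/13) = 2 + 31/13 = 57/13 ≈ 4.3846)
1/l(P) = 1/(57/13) = 13/57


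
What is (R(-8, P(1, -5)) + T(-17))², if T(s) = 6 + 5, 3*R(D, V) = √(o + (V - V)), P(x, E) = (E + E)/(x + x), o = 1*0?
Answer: 121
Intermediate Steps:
o = 0
P(x, E) = E/x (P(x, E) = (2*E)/((2*x)) = (2*E)*(1/(2*x)) = E/x)
R(D, V) = 0 (R(D, V) = √(0 + (V - V))/3 = √(0 + 0)/3 = √0/3 = (⅓)*0 = 0)
T(s) = 11
(R(-8, P(1, -5)) + T(-17))² = (0 + 11)² = 11² = 121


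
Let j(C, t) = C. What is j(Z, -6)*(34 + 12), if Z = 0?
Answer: 0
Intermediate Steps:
j(Z, -6)*(34 + 12) = 0*(34 + 12) = 0*46 = 0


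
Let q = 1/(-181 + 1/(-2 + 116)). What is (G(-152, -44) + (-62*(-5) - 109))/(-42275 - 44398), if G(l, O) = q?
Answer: -1382373/596108003 ≈ -0.0023190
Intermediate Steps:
q = -114/20633 (q = 1/(-181 + 1/114) = 1/(-20633/114) = -114/20633 ≈ -0.0055251)
G(l, O) = -114/20633
(G(-152, -44) + (-62*(-5) - 109))/(-42275 - 44398) = (-114/20633 + (-62*(-5) - 109))/(-42275 - 44398) = (-114/20633 + (310 - 109))/(-86673) = (-114/20633 + 201)*(-1/86673) = (4147119/20633)*(-1/86673) = -1382373/596108003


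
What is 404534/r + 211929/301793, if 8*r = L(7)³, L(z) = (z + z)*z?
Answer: 147018764383/35505644657 ≈ 4.1407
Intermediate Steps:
L(z) = 2*z² (L(z) = (2*z)*z = 2*z²)
r = 117649 (r = (2*7²)³/8 = (2*49)³/8 = (⅛)*98³ = (⅛)*941192 = 117649)
404534/r + 211929/301793 = 404534/117649 + 211929/301793 = 147018764383/35505644657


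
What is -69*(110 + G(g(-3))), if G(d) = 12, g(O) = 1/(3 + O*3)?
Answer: -8418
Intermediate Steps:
g(O) = 1/(3 + 3*O)
-69*(110 + G(g(-3))) = -69*(110 + 12) = -69*122 = -8418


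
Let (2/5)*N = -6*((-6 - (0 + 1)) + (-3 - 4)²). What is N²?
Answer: 396900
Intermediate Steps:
N = -630 (N = 5*(-6*((-6 - (0 + 1)) + (-3 - 4)²))/2 = 5*(-6*((-6 - 1*1) + (-7)²))/2 = 5*(-6*((-6 - 1) + 49))/2 = 5*(-6*(-7 + 49))/2 = 5*(-6*42)/2 = (5/2)*(-252) = -630)
N² = (-630)² = 396900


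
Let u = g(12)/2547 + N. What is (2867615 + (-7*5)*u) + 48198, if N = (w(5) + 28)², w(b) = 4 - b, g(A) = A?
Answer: 2453862862/849 ≈ 2.8903e+6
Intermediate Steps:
N = 729 (N = ((4 - 1*5) + 28)² = ((4 - 5) + 28)² = (-1 + 28)² = 27² = 729)
u = 618925/849 (u = 12/2547 + 729 = 12*(1/2547) + 729 = 4/849 + 729 = 618925/849 ≈ 729.00)
(2867615 + (-7*5)*u) + 48198 = (2867615 - 7*5*(618925/849)) + 48198 = (2867615 - 35*618925/849) + 48198 = (2867615 - 21662375/849) + 48198 = 2412942760/849 + 48198 = 2453862862/849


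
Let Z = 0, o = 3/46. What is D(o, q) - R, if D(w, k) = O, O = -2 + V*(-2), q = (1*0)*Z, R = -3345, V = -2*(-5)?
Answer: 3323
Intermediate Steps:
V = 10
o = 3/46 (o = 3*(1/46) = 3/46 ≈ 0.065217)
q = 0 (q = (1*0)*0 = 0*0 = 0)
O = -22 (O = -2 + 10*(-2) = -2 - 20 = -22)
D(w, k) = -22
D(o, q) - R = -22 - 1*(-3345) = -22 + 3345 = 3323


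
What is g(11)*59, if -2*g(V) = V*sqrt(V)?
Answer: -649*sqrt(11)/2 ≈ -1076.2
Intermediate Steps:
g(V) = -V**(3/2)/2 (g(V) = -V*sqrt(V)/2 = -V**(3/2)/2)
g(11)*59 = -11*sqrt(11)/2*59 = -649*sqrt(11)/2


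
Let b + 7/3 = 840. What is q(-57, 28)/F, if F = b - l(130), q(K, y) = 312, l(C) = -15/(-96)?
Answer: 29952/80401 ≈ 0.37253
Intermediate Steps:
b = 2513/3 (b = -7/3 + 840 = 2513/3 ≈ 837.67)
l(C) = 5/32 (l(C) = -15*(-1/96) = 5/32)
F = 80401/96 (F = 2513/3 - 1*5/32 = 2513/3 - 5/32 = 80401/96 ≈ 837.51)
q(-57, 28)/F = 312/(80401/96) = 312*(96/80401) = 29952/80401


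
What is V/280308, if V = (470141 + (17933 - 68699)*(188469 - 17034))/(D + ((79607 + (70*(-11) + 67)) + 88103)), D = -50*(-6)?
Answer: -8702599069/46897490556 ≈ -0.18557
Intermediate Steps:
D = 300
V = -8702599069/167307 (V = (470141 + (17933 - 68699)*(188469 - 17034))/(300 + ((79607 + (70*(-11) + 67)) + 88103)) = (470141 - 50766*171435)/(300 + ((79607 + (-770 + 67)) + 88103)) = (470141 - 8703069210)/(300 + ((79607 - 703) + 88103)) = -8702599069/(300 + (78904 + 88103)) = -8702599069/(300 + 167007) = -8702599069/167307 ≈ -52016.)
V/280308 = -8702599069/167307/280308 = -8702599069/167307*1/280308 = -8702599069/46897490556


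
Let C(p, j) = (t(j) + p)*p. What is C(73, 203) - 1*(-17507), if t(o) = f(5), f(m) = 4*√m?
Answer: 22836 + 292*√5 ≈ 23489.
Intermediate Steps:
t(o) = 4*√5
C(p, j) = p*(p + 4*√5) (C(p, j) = (4*√5 + p)*p = (p + 4*√5)*p = p*(p + 4*√5))
C(73, 203) - 1*(-17507) = 73*(73 + 4*√5) - 1*(-17507) = (5329 + 292*√5) + 17507 = 22836 + 292*√5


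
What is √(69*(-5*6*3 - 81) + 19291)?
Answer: 2*√1873 ≈ 86.556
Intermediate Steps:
√(69*(-5*6*3 - 81) + 19291) = √(69*(-30*3 - 81) + 19291) = √(69*(-90 - 81) + 19291) = √(69*(-171) + 19291) = √(-11799 + 19291) = √7492 = 2*√1873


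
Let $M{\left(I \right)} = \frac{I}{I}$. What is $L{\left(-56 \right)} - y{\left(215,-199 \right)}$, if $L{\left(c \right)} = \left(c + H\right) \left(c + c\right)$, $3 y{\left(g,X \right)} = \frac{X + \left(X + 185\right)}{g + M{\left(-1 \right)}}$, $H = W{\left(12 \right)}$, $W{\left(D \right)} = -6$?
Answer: $\frac{1499975}{216} \approx 6944.3$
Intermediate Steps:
$M{\left(I \right)} = 1$
$H = -6$
$y{\left(g,X \right)} = \frac{185 + 2 X}{3 \left(1 + g\right)}$ ($y{\left(g,X \right)} = \frac{\left(X + \left(X + 185\right)\right) \frac{1}{g + 1}}{3} = \frac{\left(X + \left(185 + X\right)\right) \frac{1}{1 + g}}{3} = \frac{\left(185 + 2 X\right) \frac{1}{1 + g}}{3} = \frac{\frac{1}{1 + g} \left(185 + 2 X\right)}{3} = \frac{185 + 2 X}{3 \left(1 + g\right)}$)
$L{\left(c \right)} = 2 c \left(-6 + c\right)$ ($L{\left(c \right)} = \left(c - 6\right) \left(c + c\right) = \left(-6 + c\right) 2 c = 2 c \left(-6 + c\right)$)
$L{\left(-56 \right)} - y{\left(215,-199 \right)} = 2 \left(-56\right) \left(-6 - 56\right) - \frac{185 + 2 \left(-199\right)}{3 \left(1 + 215\right)} = 2 \left(-56\right) \left(-62\right) - \frac{185 - 398}{3 \cdot 216} = 6944 - \frac{1}{3} \cdot \frac{1}{216} \left(-213\right) = 6944 - - \frac{71}{216} = 6944 + \frac{71}{216} = \frac{1499975}{216}$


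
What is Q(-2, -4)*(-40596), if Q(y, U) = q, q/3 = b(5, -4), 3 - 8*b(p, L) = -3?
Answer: -91341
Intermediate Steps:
b(p, L) = ¾ (b(p, L) = 3/8 - ⅛*(-3) = 3/8 + 3/8 = ¾)
q = 9/4 (q = 3*(¾) = 9/4 ≈ 2.2500)
Q(y, U) = 9/4
Q(-2, -4)*(-40596) = (9/4)*(-40596) = -91341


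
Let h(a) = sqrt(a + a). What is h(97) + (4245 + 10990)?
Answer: 15235 + sqrt(194) ≈ 15249.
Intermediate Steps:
h(a) = sqrt(2)*sqrt(a) (h(a) = sqrt(2*a) = sqrt(2)*sqrt(a))
h(97) + (4245 + 10990) = sqrt(2)*sqrt(97) + (4245 + 10990) = sqrt(194) + 15235 = 15235 + sqrt(194)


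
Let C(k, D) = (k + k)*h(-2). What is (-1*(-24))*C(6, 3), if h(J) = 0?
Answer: 0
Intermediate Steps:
C(k, D) = 0 (C(k, D) = (k + k)*0 = (2*k)*0 = 0)
(-1*(-24))*C(6, 3) = -1*(-24)*0 = 24*0 = 0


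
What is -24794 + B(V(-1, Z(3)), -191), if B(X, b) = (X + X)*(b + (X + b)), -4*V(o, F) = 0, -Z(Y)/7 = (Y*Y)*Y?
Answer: -24794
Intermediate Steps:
Z(Y) = -7*Y**3 (Z(Y) = -7*Y*Y*Y = -7*Y**2*Y = -7*Y**3)
V(o, F) = 0 (V(o, F) = -1/4*0 = 0)
B(X, b) = 2*X*(X + 2*b) (B(X, b) = (2*X)*(X + 2*b) = 2*X*(X + 2*b))
-24794 + B(V(-1, Z(3)), -191) = -24794 + 2*0*(0 + 2*(-191)) = -24794 + 2*0*(0 - 382) = -24794 + 2*0*(-382) = -24794 + 0 = -24794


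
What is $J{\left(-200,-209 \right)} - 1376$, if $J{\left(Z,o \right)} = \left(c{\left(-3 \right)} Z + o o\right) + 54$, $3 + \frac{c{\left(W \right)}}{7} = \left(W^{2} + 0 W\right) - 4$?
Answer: $39559$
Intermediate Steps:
$c{\left(W \right)} = -49 + 7 W^{2}$ ($c{\left(W \right)} = -21 + 7 \left(\left(W^{2} + 0 W\right) - 4\right) = -21 + 7 \left(\left(W^{2} + 0\right) - 4\right) = -21 + 7 \left(W^{2} - 4\right) = -21 + 7 \left(-4 + W^{2}\right) = -21 + \left(-28 + 7 W^{2}\right) = -49 + 7 W^{2}$)
$J{\left(Z,o \right)} = 54 + o^{2} + 14 Z$ ($J{\left(Z,o \right)} = \left(\left(-49 + 7 \left(-3\right)^{2}\right) Z + o o\right) + 54 = \left(\left(-49 + 7 \cdot 9\right) Z + o^{2}\right) + 54 = \left(\left(-49 + 63\right) Z + o^{2}\right) + 54 = \left(14 Z + o^{2}\right) + 54 = \left(o^{2} + 14 Z\right) + 54 = 54 + o^{2} + 14 Z$)
$J{\left(-200,-209 \right)} - 1376 = \left(54 + \left(-209\right)^{2} + 14 \left(-200\right)\right) - 1376 = \left(54 + 43681 - 2800\right) - 1376 = 40935 - 1376 = 39559$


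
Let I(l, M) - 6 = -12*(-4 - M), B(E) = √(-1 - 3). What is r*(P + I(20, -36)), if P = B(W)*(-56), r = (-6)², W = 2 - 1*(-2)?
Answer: -13608 - 4032*I ≈ -13608.0 - 4032.0*I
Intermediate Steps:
W = 4 (W = 2 + 2 = 4)
B(E) = 2*I (B(E) = √(-4) = 2*I)
r = 36
P = -112*I (P = (2*I)*(-56) = -112*I ≈ -112.0*I)
I(l, M) = 54 + 12*M (I(l, M) = 6 - 12*(-4 - M) = 6 + (48 + 12*M) = 54 + 12*M)
r*(P + I(20, -36)) = 36*(-112*I + (54 + 12*(-36))) = 36*(-112*I + (54 - 432)) = 36*(-112*I - 378) = 36*(-378 - 112*I) = -13608 - 4032*I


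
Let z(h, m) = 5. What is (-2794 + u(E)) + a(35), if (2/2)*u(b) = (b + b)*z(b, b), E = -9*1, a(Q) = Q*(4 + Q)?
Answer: -1519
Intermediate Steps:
E = -9
u(b) = 10*b (u(b) = (b + b)*5 = (2*b)*5 = 10*b)
(-2794 + u(E)) + a(35) = (-2794 + 10*(-9)) + 35*(4 + 35) = (-2794 - 90) + 35*39 = -2884 + 1365 = -1519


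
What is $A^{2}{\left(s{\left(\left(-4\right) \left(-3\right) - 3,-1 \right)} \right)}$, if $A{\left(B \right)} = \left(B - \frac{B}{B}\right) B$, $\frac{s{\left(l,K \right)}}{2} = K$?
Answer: $36$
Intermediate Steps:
$s{\left(l,K \right)} = 2 K$
$A{\left(B \right)} = B \left(-1 + B\right)$ ($A{\left(B \right)} = \left(B - 1\right) B = \left(-1 + B\right) B = B \left(-1 + B\right)$)
$A^{2}{\left(s{\left(\left(-4\right) \left(-3\right) - 3,-1 \right)} \right)} = \left(2 \left(-1\right) \left(-1 + 2 \left(-1\right)\right)\right)^{2} = \left(- 2 \left(-1 - 2\right)\right)^{2} = \left(\left(-2\right) \left(-3\right)\right)^{2} = 6^{2} = 36$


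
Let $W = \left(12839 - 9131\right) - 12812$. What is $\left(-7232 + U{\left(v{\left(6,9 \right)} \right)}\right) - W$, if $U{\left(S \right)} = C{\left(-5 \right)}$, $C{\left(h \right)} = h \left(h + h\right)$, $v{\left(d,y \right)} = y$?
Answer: $1922$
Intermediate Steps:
$C{\left(h \right)} = 2 h^{2}$ ($C{\left(h \right)} = h 2 h = 2 h^{2}$)
$U{\left(S \right)} = 50$ ($U{\left(S \right)} = 2 \left(-5\right)^{2} = 2 \cdot 25 = 50$)
$W = -9104$ ($W = 3708 - 12812 = -9104$)
$\left(-7232 + U{\left(v{\left(6,9 \right)} \right)}\right) - W = \left(-7232 + 50\right) - -9104 = -7182 + 9104 = 1922$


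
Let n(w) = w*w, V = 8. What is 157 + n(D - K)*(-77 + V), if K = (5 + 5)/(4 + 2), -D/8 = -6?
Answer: -443912/3 ≈ -1.4797e+5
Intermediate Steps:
D = 48 (D = -8*(-6) = 48)
K = 5/3 (K = 10/6 = 10*(1/6) = 5/3 ≈ 1.6667)
n(w) = w**2
157 + n(D - K)*(-77 + V) = 157 + (48 - 1*5/3)**2*(-77 + 8) = 157 + (48 - 5/3)**2*(-69) = 157 + (139/3)**2*(-69) = 157 + (19321/9)*(-69) = 157 - 444383/3 = -443912/3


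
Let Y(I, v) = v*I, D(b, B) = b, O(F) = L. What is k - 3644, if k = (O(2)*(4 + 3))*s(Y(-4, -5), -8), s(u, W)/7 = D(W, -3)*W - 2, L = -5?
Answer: -18834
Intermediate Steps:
O(F) = -5
Y(I, v) = I*v
s(u, W) = -14 + 7*W**2 (s(u, W) = 7*(W*W - 2) = 7*(W**2 - 2) = 7*(-2 + W**2) = -14 + 7*W**2)
k = -15190 (k = (-5*(4 + 3))*(-14 + 7*(-8)**2) = (-5*7)*(-14 + 7*64) = -35*(-14 + 448) = -35*434 = -15190)
k - 3644 = -15190 - 3644 = -18834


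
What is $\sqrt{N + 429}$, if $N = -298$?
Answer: $\sqrt{131} \approx 11.446$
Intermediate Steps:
$\sqrt{N + 429} = \sqrt{-298 + 429} = \sqrt{131}$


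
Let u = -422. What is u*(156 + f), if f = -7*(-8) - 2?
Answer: -88620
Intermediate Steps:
f = 54 (f = 56 - 2 = 54)
u*(156 + f) = -422*(156 + 54) = -422*210 = -88620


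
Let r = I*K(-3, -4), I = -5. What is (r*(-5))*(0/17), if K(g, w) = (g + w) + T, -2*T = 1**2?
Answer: 0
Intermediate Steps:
T = -1/2 (T = -1/2*1**2 = -1/2*1 = -1/2 ≈ -0.50000)
K(g, w) = -1/2 + g + w (K(g, w) = (g + w) - 1/2 = -1/2 + g + w)
r = 75/2 (r = -5*(-1/2 - 3 - 4) = -5*(-15/2) = 75/2 ≈ 37.500)
(r*(-5))*(0/17) = ((75/2)*(-5))*(0/17) = -375*0/34 = -375/2*0 = 0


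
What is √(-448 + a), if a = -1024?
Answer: 8*I*√23 ≈ 38.367*I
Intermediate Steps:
√(-448 + a) = √(-448 - 1024) = √(-1472) = 8*I*√23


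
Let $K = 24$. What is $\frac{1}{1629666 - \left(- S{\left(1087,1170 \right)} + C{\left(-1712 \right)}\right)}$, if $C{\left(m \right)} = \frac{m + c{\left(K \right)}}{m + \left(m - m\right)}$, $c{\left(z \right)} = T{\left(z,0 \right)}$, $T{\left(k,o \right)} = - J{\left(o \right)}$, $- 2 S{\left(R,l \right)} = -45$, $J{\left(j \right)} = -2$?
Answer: $\frac{856}{1395012501} \approx 6.1361 \cdot 10^{-7}$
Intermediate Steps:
$S{\left(R,l \right)} = \frac{45}{2}$ ($S{\left(R,l \right)} = \left(- \frac{1}{2}\right) \left(-45\right) = \frac{45}{2}$)
$T{\left(k,o \right)} = 2$ ($T{\left(k,o \right)} = \left(-1\right) \left(-2\right) = 2$)
$c{\left(z \right)} = 2$
$C{\left(m \right)} = \frac{2 + m}{m}$ ($C{\left(m \right)} = \frac{m + 2}{m + \left(m - m\right)} = \frac{2 + m}{m + 0} = \frac{2 + m}{m}$)
$\frac{1}{1629666 - \left(- S{\left(1087,1170 \right)} + C{\left(-1712 \right)}\right)} = \frac{1}{1629666 + \left(\frac{45}{2} - \frac{2 - 1712}{-1712}\right)} = \frac{1}{1629666 + \left(\frac{45}{2} - \left(- \frac{1}{1712}\right) \left(-1710\right)\right)} = \frac{1}{1629666 + \left(\frac{45}{2} - \frac{855}{856}\right)} = \frac{1}{1629666 + \frac{18405}{856}} = \frac{1}{\frac{1395012501}{856}} = \frac{856}{1395012501}$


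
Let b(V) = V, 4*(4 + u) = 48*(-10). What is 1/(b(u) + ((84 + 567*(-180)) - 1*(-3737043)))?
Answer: 1/3634943 ≈ 2.7511e-7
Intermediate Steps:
u = -124 (u = -4 + (48*(-10))/4 = -4 + (¼)*(-480) = -4 - 120 = -124)
1/(b(u) + ((84 + 567*(-180)) - 1*(-3737043))) = 1/(-124 + ((84 + 567*(-180)) - 1*(-3737043))) = 1/(-124 + ((84 - 102060) + 3737043)) = 1/(-124 + (-101976 + 3737043)) = 1/(-124 + 3635067) = 1/3634943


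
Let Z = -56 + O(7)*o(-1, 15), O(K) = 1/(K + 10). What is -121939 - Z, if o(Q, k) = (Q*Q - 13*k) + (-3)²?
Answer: -2071826/17 ≈ -1.2187e+5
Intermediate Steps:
O(K) = 1/(10 + K)
o(Q, k) = 9 + Q² - 13*k (o(Q, k) = (Q² - 13*k) + 9 = 9 + Q² - 13*k)
Z = -1137/17 (Z = -56 + (9 + (-1)² - 13*15)/(10 + 7) = -56 + (9 + 1 - 195)/17 = -56 + (1/17)*(-185) = -56 - 185/17 = -1137/17 ≈ -66.882)
-121939 - Z = -121939 - 1*(-1137/17) = -121939 + 1137/17 = -2071826/17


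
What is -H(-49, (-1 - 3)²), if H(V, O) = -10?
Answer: 10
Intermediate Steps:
-H(-49, (-1 - 3)²) = -1*(-10) = 10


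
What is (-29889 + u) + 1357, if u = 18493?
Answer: -10039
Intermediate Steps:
(-29889 + u) + 1357 = (-29889 + 18493) + 1357 = -11396 + 1357 = -10039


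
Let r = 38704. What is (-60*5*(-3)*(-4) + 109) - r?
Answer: -42195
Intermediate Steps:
(-60*5*(-3)*(-4) + 109) - r = (-60*5*(-3)*(-4) + 109) - 1*38704 = (-(-900)*(-4) + 109) - 38704 = (-60*60 + 109) - 38704 = (-3600 + 109) - 38704 = -3491 - 38704 = -42195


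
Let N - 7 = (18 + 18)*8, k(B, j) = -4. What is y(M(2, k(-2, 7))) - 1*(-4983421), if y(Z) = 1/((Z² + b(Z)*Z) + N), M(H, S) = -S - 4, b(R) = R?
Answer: 1470109196/295 ≈ 4.9834e+6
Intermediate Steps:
N = 295 (N = 7 + (18 + 18)*8 = 7 + 36*8 = 7 + 288 = 295)
M(H, S) = -4 - S
y(Z) = 1/(295 + 2*Z²) (y(Z) = 1/((Z² + Z*Z) + 295) = 1/((Z² + Z²) + 295) = 1/(2*Z² + 295) = 1/(295 + 2*Z²))
y(M(2, k(-2, 7))) - 1*(-4983421) = 1/(295 + 2*(-4 - 1*(-4))²) - 1*(-4983421) = 1/(295 + 2*(-4 + 4)²) + 4983421 = 1/(295 + 2*0²) + 4983421 = 1/(295 + 2*0) + 4983421 = 1/(295 + 0) + 4983421 = 1/295 + 4983421 = 1470109196/295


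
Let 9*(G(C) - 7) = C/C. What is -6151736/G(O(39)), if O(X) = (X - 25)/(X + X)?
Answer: -6920703/8 ≈ -8.6509e+5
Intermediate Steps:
O(X) = (-25 + X)/(2*X) (O(X) = (-25 + X)/((2*X)) = (-25 + X)*(1/(2*X)) = (-25 + X)/(2*X))
G(C) = 64/9 (G(C) = 7 + (C/C)/9 = 7 + (1/9)*1 = 7 + 1/9 = 64/9)
-6151736/G(O(39)) = -6151736/64/9 = -6151736*9/64 = -6920703/8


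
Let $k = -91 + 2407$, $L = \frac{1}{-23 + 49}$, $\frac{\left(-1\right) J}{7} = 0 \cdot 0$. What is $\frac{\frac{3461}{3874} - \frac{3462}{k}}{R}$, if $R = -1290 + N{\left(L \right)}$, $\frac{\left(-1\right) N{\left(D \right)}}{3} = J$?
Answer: $\frac{37473}{80375815} \approx 0.00046622$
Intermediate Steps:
$J = 0$ ($J = - 7 \cdot 0 \cdot 0 = \left(-7\right) 0 = 0$)
$L = \frac{1}{26} \approx 0.038462$
$k = 2316$
$N{\left(D \right)} = 0$ ($N{\left(D \right)} = \left(-3\right) 0 = 0$)
$R = -1290$ ($R = -1290 + 0 = -1290$)
$\frac{\frac{3461}{3874} - \frac{3462}{k}}{R} = \frac{\frac{3461}{3874} - \frac{3462}{2316}}{-1290} = \left(3461 \cdot \frac{1}{3874} - \frac{577}{386}\right) \left(- \frac{1}{1290}\right) = \left(\frac{3461}{3874} - \frac{577}{386}\right) \left(- \frac{1}{1290}\right) = \left(- \frac{224838}{373841}\right) \left(- \frac{1}{1290}\right) = \frac{37473}{80375815}$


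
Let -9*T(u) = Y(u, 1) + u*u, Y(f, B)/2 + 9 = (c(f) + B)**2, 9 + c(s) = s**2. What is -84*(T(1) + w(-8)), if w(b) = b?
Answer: 1428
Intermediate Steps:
c(s) = -9 + s**2
Y(f, B) = -18 + 2*(-9 + B + f**2)**2 (Y(f, B) = -18 + 2*((-9 + f**2) + B)**2 = -18 + 2*(-9 + B + f**2)**2)
T(u) = 2 - 2*(-8 + u**2)**2/9 - u**2/9 (T(u) = -((-18 + 2*(-9 + 1 + u**2)**2) + u*u)/9 = -((-18 + 2*(-8 + u**2)**2) + u**2)/9 = -(-18 + u**2 + 2*(-8 + u**2)**2)/9 = 2 - 2*(-8 + u**2)**2/9 - u**2/9)
-84*(T(1) + w(-8)) = -84*((-110/9 - 2/9*1**4 + (31/9)*1**2) - 8) = -84*((-110/9 - 2/9*1 + (31/9)*1) - 8) = -84*((-110/9 - 2/9 + 31/9) - 8) = -84*(-9 - 8) = -84*(-17) = 1428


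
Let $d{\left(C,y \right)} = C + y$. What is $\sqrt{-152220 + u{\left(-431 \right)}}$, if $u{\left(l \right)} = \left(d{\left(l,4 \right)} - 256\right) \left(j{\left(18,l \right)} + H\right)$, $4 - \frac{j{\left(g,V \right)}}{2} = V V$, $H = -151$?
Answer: $5 \sqrt{10147799} \approx 15928.0$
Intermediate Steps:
$j{\left(g,V \right)} = 8 - 2 V^{2}$ ($j{\left(g,V \right)} = 8 - 2 V V = 8 - 2 V^{2}$)
$u{\left(l \right)} = \left(-252 + l\right) \left(-143 - 2 l^{2}\right)$ ($u{\left(l \right)} = \left(\left(l + 4\right) - 256\right) \left(\left(8 - 2 l^{2}\right) - 151\right) = \left(\left(4 + l\right) - 256\right) \left(-143 - 2 l^{2}\right) = \left(-252 + l\right) \left(-143 - 2 l^{2}\right)$)
$\sqrt{-152220 + u{\left(-431 \right)}} = \sqrt{-152220 + \left(36036 - -61633 - 2 \left(-431\right)^{3} + 504 \left(-431\right)^{2}\right)} = \sqrt{-152220 + \left(36036 + 61633 - -160125982 + 504 \cdot 185761\right)} = \sqrt{-152220 + \left(36036 + 61633 + 160125982 + 93623544\right)} = \sqrt{-152220 + 253847195} = \sqrt{253694975} = 5 \sqrt{10147799}$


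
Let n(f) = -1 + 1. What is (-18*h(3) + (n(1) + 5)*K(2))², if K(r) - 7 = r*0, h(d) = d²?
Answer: 16129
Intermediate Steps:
K(r) = 7 (K(r) = 7 + r*0 = 7 + 0 = 7)
n(f) = 0
(-18*h(3) + (n(1) + 5)*K(2))² = (-18*3² + (0 + 5)*7)² = (-18*9 + 5*7)² = (-162 + 35)² = (-127)² = 16129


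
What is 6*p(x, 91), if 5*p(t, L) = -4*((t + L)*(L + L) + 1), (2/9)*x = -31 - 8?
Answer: 369072/5 ≈ 73814.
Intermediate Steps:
x = -351/2 (x = 9*(-31 - 8)/2 = (9/2)*(-39) = -351/2 ≈ -175.50)
p(t, L) = -4/5 - 8*L*(L + t)/5 (p(t, L) = (-4*((t + L)*(L + L) + 1))/5 = (-4*((L + t)*(2*L) + 1))/5 = (-4*(2*L*(L + t) + 1))/5 = (-4*(1 + 2*L*(L + t)))/5 = (-4 - 8*L*(L + t))/5 = -4/5 - 8*L*(L + t)/5)
6*p(x, 91) = 6*(-4/5 - 8/5*91**2 - 8/5*91*(-351/2)) = 6*(-4/5 - 8/5*8281 + 127764/5) = 6*(-4/5 - 66248/5 + 127764/5) = 6*(61512/5) = 369072/5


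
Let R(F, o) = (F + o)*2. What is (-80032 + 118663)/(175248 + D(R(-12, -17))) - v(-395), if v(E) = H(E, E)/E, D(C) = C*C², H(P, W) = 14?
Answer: -14981149/7846280 ≈ -1.9093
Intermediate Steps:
R(F, o) = 2*F + 2*o
D(C) = C³
v(E) = 14/E
(-80032 + 118663)/(175248 + D(R(-12, -17))) - v(-395) = (-80032 + 118663)/(175248 + (2*(-12) + 2*(-17))³) - 14/(-395) = 38631/(175248 + (-24 - 34)³) - 14*(-1)/395 = 38631/(175248 + (-58)³) - 1*(-14/395) = 38631/(175248 - 195112) + 14/395 = 38631/(-19864) + 14/395 = 38631*(-1/19864) + 14/395 = -38631/19864 + 14/395 = -14981149/7846280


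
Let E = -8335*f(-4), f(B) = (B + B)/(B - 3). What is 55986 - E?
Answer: 458582/7 ≈ 65512.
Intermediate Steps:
f(B) = 2*B/(-3 + B) (f(B) = (2*B)/(-3 + B) = 2*B/(-3 + B))
E = -66680/7 (E = -16670*(-4)/(-3 - 4) = -16670*(-4)/(-7) = -16670*(-4)*(-1)/7 = -8335*8/7 = -66680/7 ≈ -9525.7)
55986 - E = 55986 - 1*(-66680/7) = 55986 + 66680/7 = 458582/7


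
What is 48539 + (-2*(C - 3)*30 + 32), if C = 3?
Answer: 48571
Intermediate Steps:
48539 + (-2*(C - 3)*30 + 32) = 48539 + (-2*(3 - 3)*30 + 32) = 48539 + (-2*0*30 + 32) = 48539 + (0*30 + 32) = 48539 + (0 + 32) = 48539 + 32 = 48571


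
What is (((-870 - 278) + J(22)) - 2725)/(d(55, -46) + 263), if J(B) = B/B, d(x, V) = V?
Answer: -3872/217 ≈ -17.843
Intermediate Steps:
J(B) = 1
(((-870 - 278) + J(22)) - 2725)/(d(55, -46) + 263) = (((-870 - 278) + 1) - 2725)/(-46 + 263) = ((-1148 + 1) - 2725)/217 = (-1147 - 2725)*(1/217) = -3872*1/217 = -3872/217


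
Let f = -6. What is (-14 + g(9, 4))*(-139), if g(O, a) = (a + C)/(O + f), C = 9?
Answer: 4031/3 ≈ 1343.7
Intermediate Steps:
g(O, a) = (9 + a)/(-6 + O) (g(O, a) = (a + 9)/(O - 6) = (9 + a)/(-6 + O))
(-14 + g(9, 4))*(-139) = (-14 + (9 + 4)/(-6 + 9))*(-139) = (-14 + 13/3)*(-139) = -29/3*(-139) = 4031/3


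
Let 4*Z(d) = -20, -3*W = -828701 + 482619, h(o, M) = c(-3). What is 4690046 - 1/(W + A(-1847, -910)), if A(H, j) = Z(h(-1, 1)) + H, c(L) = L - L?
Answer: 1597082604193/340526 ≈ 4.6900e+6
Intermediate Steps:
c(L) = 0
h(o, M) = 0
W = 346082/3 (W = -(-828701 + 482619)/3 = -⅓*(-346082) = 346082/3 ≈ 1.1536e+5)
Z(d) = -5 (Z(d) = (¼)*(-20) = -5)
A(H, j) = -5 + H
4690046 - 1/(W + A(-1847, -910)) = 4690046 - 1/(346082/3 + (-5 - 1847)) = 4690046 - 1/(346082/3 - 1852) = 4690046 - 1/340526/3 = 4690046 - 1*3/340526 = 4690046 - 3/340526 = 1597082604193/340526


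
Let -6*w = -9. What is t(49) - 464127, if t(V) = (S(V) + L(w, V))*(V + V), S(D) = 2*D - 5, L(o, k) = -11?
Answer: -456091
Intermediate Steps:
w = 3/2 (w = -1/6*(-9) = 3/2 ≈ 1.5000)
S(D) = -5 + 2*D
t(V) = 2*V*(-16 + 2*V) (t(V) = ((-5 + 2*V) - 11)*(V + V) = (-16 + 2*V)*(2*V) = 2*V*(-16 + 2*V))
t(49) - 464127 = 4*49*(-8 + 49) - 464127 = 4*49*41 - 464127 = 8036 - 464127 = -456091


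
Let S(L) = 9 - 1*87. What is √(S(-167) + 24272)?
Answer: √24194 ≈ 155.54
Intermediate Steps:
S(L) = -78 (S(L) = 9 - 87 = -78)
√(S(-167) + 24272) = √(-78 + 24272) = √24194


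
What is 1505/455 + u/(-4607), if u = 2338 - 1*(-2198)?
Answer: 139133/59891 ≈ 2.3231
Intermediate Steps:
u = 4536 (u = 2338 + 2198 = 4536)
1505/455 + u/(-4607) = 1505/455 + 4536/(-4607) = 1505*(1/455) + 4536*(-1/4607) = 43/13 - 4536/4607 = 139133/59891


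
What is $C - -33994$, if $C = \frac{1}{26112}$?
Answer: $\frac{887651329}{26112} \approx 33994.0$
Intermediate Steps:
$C = \frac{1}{26112} \approx 3.8297 \cdot 10^{-5}$
$C - -33994 = \frac{1}{26112} - -33994 = \frac{1}{26112} + 33994 = \frac{887651329}{26112}$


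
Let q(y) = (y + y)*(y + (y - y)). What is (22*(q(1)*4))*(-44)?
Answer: -7744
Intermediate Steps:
q(y) = 2*y**2 (q(y) = (2*y)*(y + 0) = (2*y)*y = 2*y**2)
(22*(q(1)*4))*(-44) = (22*((2*1**2)*4))*(-44) = (22*((2*1)*4))*(-44) = (22*(2*4))*(-44) = (22*8)*(-44) = 176*(-44) = -7744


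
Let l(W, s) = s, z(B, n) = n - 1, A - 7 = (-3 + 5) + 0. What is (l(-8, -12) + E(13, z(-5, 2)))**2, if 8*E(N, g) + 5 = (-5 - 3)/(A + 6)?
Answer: 2319529/14400 ≈ 161.08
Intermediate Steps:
A = 9 (A = 7 + ((-3 + 5) + 0) = 7 + (2 + 0) = 7 + 2 = 9)
z(B, n) = -1 + n
E(N, g) = -83/120 (E(N, g) = -5/8 + ((-5 - 3)/(9 + 6))/8 = -5/8 + (-8/15)/8 = -5/8 + (-8*1/15)/8 = -5/8 + (1/8)*(-8/15) = -5/8 - 1/15 = -83/120)
(l(-8, -12) + E(13, z(-5, 2)))**2 = (-12 - 83/120)**2 = (-1523/120)**2 = 2319529/14400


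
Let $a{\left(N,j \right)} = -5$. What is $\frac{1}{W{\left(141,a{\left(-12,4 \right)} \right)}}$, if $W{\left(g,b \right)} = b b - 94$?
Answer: $- \frac{1}{69} \approx -0.014493$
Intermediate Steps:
$W{\left(g,b \right)} = -94 + b^{2}$ ($W{\left(g,b \right)} = b^{2} - 94 = -94 + b^{2}$)
$\frac{1}{W{\left(141,a{\left(-12,4 \right)} \right)}} = \frac{1}{-94 + \left(-5\right)^{2}} = \frac{1}{-94 + 25} = \frac{1}{-69} = - \frac{1}{69}$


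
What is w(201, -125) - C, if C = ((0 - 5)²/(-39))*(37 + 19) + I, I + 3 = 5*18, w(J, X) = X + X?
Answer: -11743/39 ≈ -301.10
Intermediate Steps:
w(J, X) = 2*X
I = 87 (I = -3 + 5*18 = -3 + 90 = 87)
C = 1993/39 (C = ((0 - 5)²/(-39))*(37 + 19) + 87 = ((-5)²*(-1/39))*56 + 87 = (25*(-1/39))*56 + 87 = -25/39*56 + 87 = -1400/39 + 87 = 1993/39 ≈ 51.103)
w(201, -125) - C = 2*(-125) - 1*1993/39 = -250 - 1993/39 = -11743/39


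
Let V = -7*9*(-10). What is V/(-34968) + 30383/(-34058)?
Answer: -90324107/99245012 ≈ -0.91011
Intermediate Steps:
V = 630 (V = -63*(-10) = 630)
V/(-34968) + 30383/(-34058) = 630/(-34968) + 30383/(-34058) = 630*(-1/34968) + 30383*(-1/34058) = -105/5828 - 30383/34058 = -90324107/99245012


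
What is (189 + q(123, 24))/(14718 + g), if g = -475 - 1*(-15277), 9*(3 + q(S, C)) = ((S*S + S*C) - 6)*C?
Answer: 24193/14760 ≈ 1.6391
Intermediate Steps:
q(S, C) = -3 + C*(-6 + S² + C*S)/9 (q(S, C) = -3 + (((S*S + S*C) - 6)*C)/9 = -3 + (((S² + C*S) - 6)*C)/9 = -3 + ((-6 + S² + C*S)*C)/9 = -3 + (C*(-6 + S² + C*S))/9 = -3 + C*(-6 + S² + C*S)/9)
g = 14802 (g = -475 + 15277 = 14802)
(189 + q(123, 24))/(14718 + g) = (189 + (-3 - ⅔*24 + (⅑)*24*123² + (⅑)*123*24²))/(14718 + 14802) = (189 + (-3 - 16 + (⅑)*24*15129 + (⅑)*123*576))/29520 = (189 + (-3 - 16 + 40344 + 7872))*(1/29520) = (189 + 48197)*(1/29520) = 48386*(1/29520) = 24193/14760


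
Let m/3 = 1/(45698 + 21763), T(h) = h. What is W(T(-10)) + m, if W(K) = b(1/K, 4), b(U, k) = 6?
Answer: 134923/22487 ≈ 6.0000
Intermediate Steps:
W(K) = 6
m = 1/22487 (m = 3/(45698 + 21763) = 3/67461 = 3*(1/67461) = 1/22487 ≈ 4.4470e-5)
W(T(-10)) + m = 6 + 1/22487 = 134923/22487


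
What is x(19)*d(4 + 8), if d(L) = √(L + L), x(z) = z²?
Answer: 722*√6 ≈ 1768.5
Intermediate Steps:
d(L) = √2*√L (d(L) = √(2*L) = √2*√L)
x(19)*d(4 + 8) = 19²*(√2*√(4 + 8)) = 361*(√2*√12) = 361*(√2*(2*√3)) = 361*(2*√6) = 722*√6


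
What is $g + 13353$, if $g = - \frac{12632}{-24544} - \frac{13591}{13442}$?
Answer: $\frac{21179153673}{1586156} \approx 13353.0$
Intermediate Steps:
$g = - \frac{787395}{1586156}$ ($g = \left(-12632\right) \left(- \frac{1}{24544}\right) - \frac{13591}{13442} = \frac{1579}{3068} - \frac{13591}{13442} = - \frac{787395}{1586156} \approx -0.49642$)
$g + 13353 = - \frac{787395}{1586156} + 13353 = \frac{21179153673}{1586156}$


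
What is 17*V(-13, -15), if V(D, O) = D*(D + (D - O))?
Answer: 2431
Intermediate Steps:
V(D, O) = D*(-O + 2*D)
17*V(-13, -15) = 17*(-13*(-1*(-15) + 2*(-13))) = 17*(-13*(15 - 26)) = 17*(-13*(-11)) = 17*143 = 2431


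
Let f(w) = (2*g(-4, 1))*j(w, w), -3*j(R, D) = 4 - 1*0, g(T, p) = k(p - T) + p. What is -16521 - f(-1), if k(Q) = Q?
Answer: -16505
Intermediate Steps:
g(T, p) = -T + 2*p (g(T, p) = (p - T) + p = -T + 2*p)
j(R, D) = -4/3 (j(R, D) = -(4 - 1*0)/3 = -(4 + 0)/3 = -1/3*4 = -4/3)
f(w) = -16 (f(w) = (2*(-1*(-4) + 2*1))*(-4/3) = (2*(4 + 2))*(-4/3) = (2*6)*(-4/3) = 12*(-4/3) = -16)
-16521 - f(-1) = -16521 - 1*(-16) = -16521 + 16 = -16505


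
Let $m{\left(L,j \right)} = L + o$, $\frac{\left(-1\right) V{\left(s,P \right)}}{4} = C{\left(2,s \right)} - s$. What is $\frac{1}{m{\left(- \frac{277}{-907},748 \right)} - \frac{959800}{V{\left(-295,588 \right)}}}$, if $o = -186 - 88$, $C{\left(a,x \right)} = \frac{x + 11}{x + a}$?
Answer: $\frac{78654133}{42239741171} \approx 0.0018621$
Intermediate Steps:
$C{\left(a,x \right)} = \frac{11 + x}{a + x}$
$V{\left(s,P \right)} = 4 s - \frac{4 \left(11 + s\right)}{2 + s}$ ($V{\left(s,P \right)} = - 4 \left(\frac{11 + s}{2 + s} - s\right) = - 4 \left(- s + \frac{11 + s}{2 + s}\right) = 4 s - \frac{4 \left(11 + s\right)}{2 + s}$)
$o = -274$ ($o = -186 - 88 = -274$)
$m{\left(L,j \right)} = -274 + L$ ($m{\left(L,j \right)} = L - 274 = -274 + L$)
$\frac{1}{m{\left(- \frac{277}{-907},748 \right)} - \frac{959800}{V{\left(-295,588 \right)}}} = \frac{1}{\left(-274 - \frac{277}{-907}\right) - \frac{959800}{4 \frac{1}{2 - 295} \left(-11 - 295 + \left(-295\right)^{2}\right)}} = \frac{1}{\left(-274 - - \frac{277}{907}\right) - \frac{959800}{4 \frac{1}{-293} \left(-11 - 295 + 87025\right)}} = \frac{1}{\left(-274 + \frac{277}{907}\right) - \frac{959800}{4 \left(- \frac{1}{293}\right) 86719}} = \frac{1}{- \frac{248241}{907} - \frac{959800}{- \frac{346876}{293}}} = \frac{1}{- \frac{248241}{907} - - \frac{70305350}{86719}} = \frac{1}{- \frac{248241}{907} + \frac{70305350}{86719}} = \frac{1}{\frac{42239741171}{78654133}} = \frac{78654133}{42239741171}$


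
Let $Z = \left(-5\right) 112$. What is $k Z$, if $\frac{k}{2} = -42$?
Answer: $47040$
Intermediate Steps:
$Z = -560$
$k = -84$ ($k = 2 \left(-42\right) = -84$)
$k Z = \left(-84\right) \left(-560\right) = 47040$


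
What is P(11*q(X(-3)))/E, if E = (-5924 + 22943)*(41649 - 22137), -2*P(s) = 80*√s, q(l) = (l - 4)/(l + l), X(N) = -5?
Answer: -√110/27672894 ≈ -3.7900e-7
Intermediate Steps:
q(l) = (-4 + l)/(2*l) (q(l) = (-4 + l)/((2*l)) = (-4 + l)*(1/(2*l)) = (-4 + l)/(2*l))
P(s) = -40*√s
E = 332074728 (E = 17019*19512 = 332074728)
P(11*q(X(-3)))/E = -40*√11*(3*√2*√(-1/(-5))/2)/332074728 = -40*√11*(3*√10/10)*(1/332074728) = -40*3*√110/10*(1/332074728) = -12*√110*(1/332074728) = -√110/27672894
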